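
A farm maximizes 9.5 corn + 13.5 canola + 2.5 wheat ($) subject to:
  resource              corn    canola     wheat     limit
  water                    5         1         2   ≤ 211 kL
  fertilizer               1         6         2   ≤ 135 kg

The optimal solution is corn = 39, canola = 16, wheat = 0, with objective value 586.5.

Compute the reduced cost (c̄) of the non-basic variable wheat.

At the optimum: water uses 211 of 211 (binding); fertilizer uses 135 of 135 (binding).
The binding rows give the dual system: 5·y_water + 1·y_fertilizer = 9.5 and 1·y_water + 6·y_fertilizer = 13.5.
Solving: y_water = 1.5, y_fertilizer = 2.
Reduced cost of wheat: c₃ − yᵀa₃ = 2.5 − (1.5·2 + 2·2) = 2.5 − 7 = -4.5.

-4.5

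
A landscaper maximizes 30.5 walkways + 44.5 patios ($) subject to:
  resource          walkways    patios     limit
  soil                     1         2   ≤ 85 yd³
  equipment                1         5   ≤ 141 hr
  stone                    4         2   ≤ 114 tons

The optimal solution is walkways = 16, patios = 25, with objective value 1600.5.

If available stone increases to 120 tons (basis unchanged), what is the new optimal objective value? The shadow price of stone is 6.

Δb = 6, so new z* = 1600.5 + (6)·(6) = 1600.5 + 36 = 1636.5.

1636.5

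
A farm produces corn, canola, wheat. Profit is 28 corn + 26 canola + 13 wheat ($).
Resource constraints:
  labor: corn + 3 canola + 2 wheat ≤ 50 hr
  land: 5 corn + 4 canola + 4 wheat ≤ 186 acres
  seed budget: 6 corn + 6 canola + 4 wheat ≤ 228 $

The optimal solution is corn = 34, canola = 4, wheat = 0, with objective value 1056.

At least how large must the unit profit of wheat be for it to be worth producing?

20

Binding: land and seed budget. Non-binding: labor (4 unused).
Slack constraints have shadow price 0 (complementary slackness).
The binding rows give the dual system: 5·y_land + 6·y_seed budget = 28 and 4·y_land + 6·y_seed budget = 26.
Solving: y_land = 2, y_seed budget = 3.
wheat enters the basis when its profit ≥ yᵀa₃ = 2·4 + 3·4 = 20.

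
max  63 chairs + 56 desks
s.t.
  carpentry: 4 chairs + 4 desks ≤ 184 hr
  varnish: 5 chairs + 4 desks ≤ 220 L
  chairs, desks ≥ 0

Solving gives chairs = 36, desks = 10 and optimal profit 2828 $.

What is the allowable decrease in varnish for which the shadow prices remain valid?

Binding constraints: carpentry, varnish. The basis is B = [[4,4],[5,4]] with det -4.
Per unit decrease in varnish, x* moves by d = (-1, 1).
The basis stays optimal until chairs reaches 0; allowable decrease = 36 L.

36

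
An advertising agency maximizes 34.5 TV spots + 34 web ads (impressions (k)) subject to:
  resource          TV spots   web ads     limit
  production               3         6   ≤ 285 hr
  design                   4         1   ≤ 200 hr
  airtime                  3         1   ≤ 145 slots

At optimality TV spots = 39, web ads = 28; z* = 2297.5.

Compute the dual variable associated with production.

Binding: production and airtime. Non-binding: design (16 unused).
Since design is not tight, its dual is 0.
Dual feasibility on the basic columns requires 3·y_production + 3·y_airtime = 34.5, 6·y_production + 1·y_airtime = 34.
Solving: y_production = 4.5, y_airtime = 7.
Shadow price of production = 4.5.

4.5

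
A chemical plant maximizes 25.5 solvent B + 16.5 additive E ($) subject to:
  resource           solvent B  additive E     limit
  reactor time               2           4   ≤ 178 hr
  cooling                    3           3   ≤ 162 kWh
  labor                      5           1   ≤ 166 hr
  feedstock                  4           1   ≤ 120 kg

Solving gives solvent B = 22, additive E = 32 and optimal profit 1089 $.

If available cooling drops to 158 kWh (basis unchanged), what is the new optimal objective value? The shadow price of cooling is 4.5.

Δb = -4, so new z* = 1089 + (4.5)·(-4) = 1089 − 18 = 1071.

1071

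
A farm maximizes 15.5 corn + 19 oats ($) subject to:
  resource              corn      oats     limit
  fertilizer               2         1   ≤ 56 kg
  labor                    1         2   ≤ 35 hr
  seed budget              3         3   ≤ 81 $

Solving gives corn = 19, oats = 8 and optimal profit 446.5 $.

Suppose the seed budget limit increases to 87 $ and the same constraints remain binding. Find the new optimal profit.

Check each constraint at x*: fertilizer 46/56 (slack 10); labor 35/35 (tight); seed budget 81/81 (tight).
Slack constraints have shadow price 0 (complementary slackness).
Dual feasibility on the basic columns requires 1·y_labor + 3·y_seed budget = 15.5, 2·y_labor + 3·y_seed budget = 19.
This yields shadow prices y_labor = 3.5, y_seed budget = 4.
Δz = y_seed budget·Δb = 4 × (6) = 24, so new z* = 446.5 + 24 = 470.5.

470.5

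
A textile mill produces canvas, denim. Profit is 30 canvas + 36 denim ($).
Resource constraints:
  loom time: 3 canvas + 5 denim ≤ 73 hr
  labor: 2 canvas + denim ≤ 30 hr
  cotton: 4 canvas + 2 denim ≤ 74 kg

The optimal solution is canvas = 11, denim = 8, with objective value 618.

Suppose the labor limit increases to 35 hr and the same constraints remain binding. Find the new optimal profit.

648

Check each constraint at x*: loom time 73/73 (tight); labor 30/30 (tight); cotton 60/74 (slack 14).
Since cotton is not tight, its dual is 0.
From A_Bᵀ y = c: 3·y_loom time + 2·y_labor = 30; 5·y_loom time + 1·y_labor = 36.
→ y_loom time = 6 and y_labor = 6.
Δz = y_labor·Δb = 6 × (5) = 30, so new z* = 618 + 30 = 648.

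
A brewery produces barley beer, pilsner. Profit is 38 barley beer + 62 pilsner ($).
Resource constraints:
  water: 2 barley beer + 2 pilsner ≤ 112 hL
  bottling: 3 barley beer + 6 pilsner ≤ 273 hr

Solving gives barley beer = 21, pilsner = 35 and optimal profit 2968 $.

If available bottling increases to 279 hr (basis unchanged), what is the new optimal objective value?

Check each constraint at x*: water 112/112 (tight); bottling 273/273 (tight).
The binding rows give the dual system: 2·y_water + 3·y_bottling = 38 and 2·y_water + 6·y_bottling = 62.
Solving: y_water = 7, y_bottling = 8.
Δz = y_bottling·Δb = 8 × (6) = 48, so new z* = 2968 + 48 = 3016.

3016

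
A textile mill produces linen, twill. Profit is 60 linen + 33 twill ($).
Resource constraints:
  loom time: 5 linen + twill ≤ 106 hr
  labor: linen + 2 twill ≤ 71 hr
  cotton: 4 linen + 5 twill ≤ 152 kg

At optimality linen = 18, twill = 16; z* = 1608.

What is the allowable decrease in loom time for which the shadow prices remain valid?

75.6

Binding constraints: loom time, cotton. The basis is B = [[5,1],[4,5]] with det 21.
Per unit decrease in loom time, x* moves by d = (-0.2381, 0.1905).
The basis stays optimal until linen reaches 0; allowable decrease = 75.6 hr.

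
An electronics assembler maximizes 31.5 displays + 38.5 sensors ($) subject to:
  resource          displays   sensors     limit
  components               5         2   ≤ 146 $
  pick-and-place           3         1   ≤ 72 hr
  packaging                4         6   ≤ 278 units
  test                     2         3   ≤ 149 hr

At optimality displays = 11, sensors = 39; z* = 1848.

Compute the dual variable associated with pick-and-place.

2.5

Binding: pick-and-place and packaging. Non-binding: components (13 unused), test (10 unused).
By complementary slackness, y = 0 for the non-binding constraints.
From A_Bᵀ y = c: 3·y_pick-and-place + 4·y_packaging = 31.5; 1·y_pick-and-place + 6·y_packaging = 38.5.
→ y_pick-and-place = 2.5 and y_packaging = 6.
Shadow price of pick-and-place = 2.5.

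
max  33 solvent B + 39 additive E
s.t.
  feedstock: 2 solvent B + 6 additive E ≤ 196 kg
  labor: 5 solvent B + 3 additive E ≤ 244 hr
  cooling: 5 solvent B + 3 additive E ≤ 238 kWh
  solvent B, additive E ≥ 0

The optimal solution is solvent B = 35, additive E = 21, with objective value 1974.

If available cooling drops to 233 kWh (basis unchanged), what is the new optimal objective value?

1949

Check each constraint at x*: feedstock 196/196 (tight); labor 238/244 (slack 6); cooling 238/238 (tight).
By complementary slackness, y = 0 for the non-binding constraint.
Dual feasibility on the basic columns requires 2·y_feedstock + 5·y_cooling = 33, 6·y_feedstock + 3·y_cooling = 39.
This yields shadow prices y_feedstock = 4, y_cooling = 5.
Δz = y_cooling·Δb = 5 × (-5) = -25, so new z* = 1974 − 25 = 1949.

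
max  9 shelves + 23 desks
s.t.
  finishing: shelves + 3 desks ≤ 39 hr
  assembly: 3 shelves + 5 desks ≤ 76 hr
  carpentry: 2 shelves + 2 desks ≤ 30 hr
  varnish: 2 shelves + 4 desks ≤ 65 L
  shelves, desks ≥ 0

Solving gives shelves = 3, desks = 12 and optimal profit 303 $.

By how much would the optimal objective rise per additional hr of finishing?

At the optimum: finishing uses 39 of 39 (binding); assembly uses 69 of 76 (slack = 7); carpentry uses 30 of 30 (binding); varnish uses 54 of 65 (slack = 11).
Since assembly, varnish are not tight, their duals are 0.
From A_Bᵀ y = c: 1·y_finishing + 2·y_carpentry = 9; 3·y_finishing + 2·y_carpentry = 23.
This yields shadow prices y_finishing = 7, y_carpentry = 1.
Shadow price of finishing = 7.

7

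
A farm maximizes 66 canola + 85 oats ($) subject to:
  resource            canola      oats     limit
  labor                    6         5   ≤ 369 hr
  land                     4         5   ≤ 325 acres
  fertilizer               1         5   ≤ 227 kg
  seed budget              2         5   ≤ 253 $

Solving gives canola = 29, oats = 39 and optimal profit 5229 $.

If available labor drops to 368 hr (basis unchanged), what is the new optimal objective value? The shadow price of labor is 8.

5221

Δb = -1, so new z* = 5229 + (8)·(-1) = 5229 − 8 = 5221.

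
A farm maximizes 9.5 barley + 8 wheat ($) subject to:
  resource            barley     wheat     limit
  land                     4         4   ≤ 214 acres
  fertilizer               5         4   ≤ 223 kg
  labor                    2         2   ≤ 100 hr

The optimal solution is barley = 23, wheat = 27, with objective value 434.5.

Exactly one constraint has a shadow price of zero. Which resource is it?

land

land: 200/214 (slack 14)
fertilizer: 223/223 (binding)
labor: 100/100 (binding)
By complementary slackness, a constraint with positive slack has shadow price 0 → land.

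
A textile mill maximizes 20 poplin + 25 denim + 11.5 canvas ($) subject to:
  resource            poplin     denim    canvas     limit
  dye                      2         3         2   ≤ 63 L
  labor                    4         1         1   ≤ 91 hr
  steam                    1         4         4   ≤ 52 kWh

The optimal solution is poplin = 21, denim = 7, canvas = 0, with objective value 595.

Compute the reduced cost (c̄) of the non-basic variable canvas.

-5.5

Check each constraint at x*: dye 63/63 (tight); labor 91/91 (tight); steam 49/52 (slack 3).
Since steam is not tight, its dual is 0.
Dual feasibility on the basic columns requires 2·y_dye + 4·y_labor = 20, 3·y_dye + 1·y_labor = 25.
Solving: y_dye = 8, y_labor = 1.
Reduced cost of canvas: c₃ − yᵀa₃ = 11.5 − (8·2 + 1·1) = 11.5 − 17 = -5.5.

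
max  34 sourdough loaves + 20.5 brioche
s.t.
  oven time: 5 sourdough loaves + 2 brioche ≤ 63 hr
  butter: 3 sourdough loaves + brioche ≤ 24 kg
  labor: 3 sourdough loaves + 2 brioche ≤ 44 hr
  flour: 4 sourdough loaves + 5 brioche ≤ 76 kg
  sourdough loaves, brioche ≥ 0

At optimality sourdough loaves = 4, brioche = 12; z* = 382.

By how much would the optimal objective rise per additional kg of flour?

2.5

At the optimum: oven time uses 44 of 63 (slack = 19); butter uses 24 of 24 (binding); labor uses 36 of 44 (slack = 8); flour uses 76 of 76 (binding).
Since oven time, labor are not tight, their duals are 0.
The binding rows give the dual system: 3·y_butter + 4·y_flour = 34 and 1·y_butter + 5·y_flour = 20.5.
Solving: y_butter = 8, y_flour = 2.5.
Shadow price of flour = 2.5.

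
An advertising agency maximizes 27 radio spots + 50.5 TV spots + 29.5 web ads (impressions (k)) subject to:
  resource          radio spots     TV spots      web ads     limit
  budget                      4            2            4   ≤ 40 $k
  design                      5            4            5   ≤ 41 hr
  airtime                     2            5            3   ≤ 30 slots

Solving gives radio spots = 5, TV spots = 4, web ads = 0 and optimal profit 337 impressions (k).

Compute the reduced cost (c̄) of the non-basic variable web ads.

At the optimum: budget uses 28 of 40 (slack = 12); design uses 41 of 41 (binding); airtime uses 30 of 30 (binding).
Since budget is not tight, its dual is 0.
Dual feasibility on the basic columns requires 5·y_design + 2·y_airtime = 27, 4·y_design + 5·y_airtime = 50.5.
Solving: y_design = 2, y_airtime = 8.5.
Reduced cost of web ads: c₃ − yᵀa₃ = 29.5 − (2·5 + 8.5·3) = 29.5 − 35.5 = -6.

-6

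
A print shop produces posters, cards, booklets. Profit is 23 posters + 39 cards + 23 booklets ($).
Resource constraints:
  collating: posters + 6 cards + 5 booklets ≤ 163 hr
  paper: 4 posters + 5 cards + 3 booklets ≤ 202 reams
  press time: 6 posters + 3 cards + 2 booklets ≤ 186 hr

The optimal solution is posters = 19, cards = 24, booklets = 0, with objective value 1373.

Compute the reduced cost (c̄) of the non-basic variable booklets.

-8

Binding: collating and press time. Non-binding: paper (6 unused).
Since paper is not tight, its dual is 0.
The binding rows give the dual system: 1·y_collating + 6·y_press time = 23 and 6·y_collating + 3·y_press time = 39.
Solving: y_collating = 5, y_press time = 3.
Reduced cost of booklets: c₃ − yᵀa₃ = 23 − (5·5 + 3·2) = 23 − 31 = -8.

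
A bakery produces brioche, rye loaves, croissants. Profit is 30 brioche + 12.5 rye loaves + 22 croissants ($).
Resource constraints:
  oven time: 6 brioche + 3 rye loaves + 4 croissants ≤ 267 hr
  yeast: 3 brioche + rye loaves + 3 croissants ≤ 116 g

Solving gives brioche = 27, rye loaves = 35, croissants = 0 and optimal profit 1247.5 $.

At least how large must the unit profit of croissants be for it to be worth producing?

25

At the optimum: oven time uses 267 of 267 (binding); yeast uses 116 of 116 (binding).
Dual feasibility on the basic columns requires 6·y_oven time + 3·y_yeast = 30, 3·y_oven time + 1·y_yeast = 12.5.
→ y_oven time = 2.5 and y_yeast = 5.
croissants enters the basis when its profit ≥ yᵀa₃ = 2.5·4 + 5·3 = 25.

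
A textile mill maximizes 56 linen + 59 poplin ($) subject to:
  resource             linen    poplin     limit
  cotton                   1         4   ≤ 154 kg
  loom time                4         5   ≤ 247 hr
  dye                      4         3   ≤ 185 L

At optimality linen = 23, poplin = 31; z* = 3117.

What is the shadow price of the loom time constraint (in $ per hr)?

At the optimum: cotton uses 147 of 154 (slack = 7); loom time uses 247 of 247 (binding); dye uses 185 of 185 (binding).
Slack constraints have shadow price 0 (complementary slackness).
From A_Bᵀ y = c: 4·y_loom time + 4·y_dye = 56; 5·y_loom time + 3·y_dye = 59.
This yields shadow prices y_loom time = 8.5, y_dye = 5.5.
Shadow price of loom time = 8.5.

8.5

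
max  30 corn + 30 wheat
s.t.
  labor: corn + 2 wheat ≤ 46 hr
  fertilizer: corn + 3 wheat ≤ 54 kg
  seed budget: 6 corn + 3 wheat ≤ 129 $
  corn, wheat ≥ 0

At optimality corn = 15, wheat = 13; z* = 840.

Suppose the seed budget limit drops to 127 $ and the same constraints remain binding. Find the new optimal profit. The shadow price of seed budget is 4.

Δb = -2, so new z* = 840 + (4)·(-2) = 840 − 8 = 832.

832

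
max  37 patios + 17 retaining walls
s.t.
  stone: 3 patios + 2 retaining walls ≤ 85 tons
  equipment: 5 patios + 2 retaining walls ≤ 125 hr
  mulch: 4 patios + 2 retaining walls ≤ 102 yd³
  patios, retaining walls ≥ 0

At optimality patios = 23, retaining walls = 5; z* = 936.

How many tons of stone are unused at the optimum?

stone used = 3·23 + 2·5 = 79; slack = 85 − 79 = 6.

6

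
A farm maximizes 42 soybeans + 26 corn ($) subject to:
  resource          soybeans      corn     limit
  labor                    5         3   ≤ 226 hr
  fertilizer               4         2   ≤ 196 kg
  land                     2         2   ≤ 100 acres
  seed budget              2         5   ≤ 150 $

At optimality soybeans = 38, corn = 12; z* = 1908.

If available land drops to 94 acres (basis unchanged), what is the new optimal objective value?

1902

Check each constraint at x*: labor 226/226 (tight); fertilizer 176/196 (slack 20); land 100/100 (tight); seed budget 136/150 (slack 14).
Since fertilizer, seed budget are not tight, their duals are 0.
From A_Bᵀ y = c: 5·y_labor + 2·y_land = 42; 3·y_labor + 2·y_land = 26.
Solving: y_labor = 8, y_land = 1.
Δz = y_land·Δb = 1 × (-6) = -6, so new z* = 1908 − 6 = 1902.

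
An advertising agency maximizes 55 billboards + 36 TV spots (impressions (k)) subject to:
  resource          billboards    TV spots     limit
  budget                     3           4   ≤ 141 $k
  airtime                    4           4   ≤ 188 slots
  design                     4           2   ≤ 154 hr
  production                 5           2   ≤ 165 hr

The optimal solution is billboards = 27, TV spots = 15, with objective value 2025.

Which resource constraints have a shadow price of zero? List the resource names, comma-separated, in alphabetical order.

budget: 141/141 (binding)
airtime: 168/188 (slack 20)
design: 138/154 (slack 16)
production: 165/165 (binding)
By complementary slackness, a constraint with positive slack has shadow price 0 → airtime, design.

airtime, design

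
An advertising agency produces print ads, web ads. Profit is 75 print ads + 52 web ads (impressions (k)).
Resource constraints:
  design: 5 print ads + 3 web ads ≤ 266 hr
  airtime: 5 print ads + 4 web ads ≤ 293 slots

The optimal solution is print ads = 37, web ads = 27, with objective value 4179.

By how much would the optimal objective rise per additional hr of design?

At the optimum: design uses 266 of 266 (binding); airtime uses 293 of 293 (binding).
Dual feasibility on the basic columns requires 5·y_design + 5·y_airtime = 75, 3·y_design + 4·y_airtime = 52.
Solving: y_design = 8, y_airtime = 7.
Shadow price of design = 8.

8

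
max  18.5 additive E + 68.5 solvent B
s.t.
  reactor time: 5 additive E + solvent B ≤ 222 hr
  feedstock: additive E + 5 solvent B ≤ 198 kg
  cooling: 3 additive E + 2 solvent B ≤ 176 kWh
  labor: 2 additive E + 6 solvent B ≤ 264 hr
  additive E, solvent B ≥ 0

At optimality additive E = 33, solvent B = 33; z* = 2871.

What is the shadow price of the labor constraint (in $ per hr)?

Check each constraint at x*: reactor time 198/222 (slack 24); feedstock 198/198 (tight); cooling 165/176 (slack 11); labor 264/264 (tight).
Since reactor time, cooling are not tight, their duals are 0.
From A_Bᵀ y = c: 1·y_feedstock + 2·y_labor = 18.5; 5·y_feedstock + 6·y_labor = 68.5.
Solving: y_feedstock = 6.5, y_labor = 6.
Shadow price of labor = 6.

6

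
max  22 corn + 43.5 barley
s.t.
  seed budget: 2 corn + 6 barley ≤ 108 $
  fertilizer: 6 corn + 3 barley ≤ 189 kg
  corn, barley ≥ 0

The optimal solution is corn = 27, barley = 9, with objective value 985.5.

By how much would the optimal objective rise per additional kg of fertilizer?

1.5

Check each constraint at x*: seed budget 108/108 (tight); fertilizer 189/189 (tight).
The binding rows give the dual system: 2·y_seed budget + 6·y_fertilizer = 22 and 6·y_seed budget + 3·y_fertilizer = 43.5.
Solving: y_seed budget = 6.5, y_fertilizer = 1.5.
Shadow price of fertilizer = 1.5.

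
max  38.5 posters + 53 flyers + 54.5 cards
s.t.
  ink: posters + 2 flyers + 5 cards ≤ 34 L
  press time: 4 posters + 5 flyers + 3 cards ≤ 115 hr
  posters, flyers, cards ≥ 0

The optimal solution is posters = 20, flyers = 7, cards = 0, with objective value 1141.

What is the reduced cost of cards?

-2

At the optimum: ink uses 34 of 34 (binding); press time uses 115 of 115 (binding).
The binding rows give the dual system: 1·y_ink + 4·y_press time = 38.5 and 2·y_ink + 5·y_press time = 53.
This yields shadow prices y_ink = 6.5, y_press time = 8.
Reduced cost of cards: c₃ − yᵀa₃ = 54.5 − (6.5·5 + 8·3) = 54.5 − 56.5 = -2.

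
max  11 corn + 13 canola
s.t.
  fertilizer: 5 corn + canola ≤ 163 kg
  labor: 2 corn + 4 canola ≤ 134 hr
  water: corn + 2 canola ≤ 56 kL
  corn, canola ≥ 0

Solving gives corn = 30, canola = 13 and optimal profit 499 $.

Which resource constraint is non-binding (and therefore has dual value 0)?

fertilizer: 163/163 (binding)
labor: 112/134 (slack 22)
water: 56/56 (binding)
By complementary slackness, a constraint with positive slack has shadow price 0 → labor.

labor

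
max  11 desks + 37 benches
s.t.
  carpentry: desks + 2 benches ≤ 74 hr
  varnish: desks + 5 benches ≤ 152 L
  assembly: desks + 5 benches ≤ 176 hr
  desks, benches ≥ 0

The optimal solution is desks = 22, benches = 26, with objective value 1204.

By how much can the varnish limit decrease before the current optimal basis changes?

78

Binding constraints: carpentry, varnish. The basis is B = [[1,2],[1,5]] with det 3.
Per unit decrease in varnish, x* moves by d = (0.6667, -0.3333).
The basis stays optimal until benches reaches 0; allowable decrease = 78 L.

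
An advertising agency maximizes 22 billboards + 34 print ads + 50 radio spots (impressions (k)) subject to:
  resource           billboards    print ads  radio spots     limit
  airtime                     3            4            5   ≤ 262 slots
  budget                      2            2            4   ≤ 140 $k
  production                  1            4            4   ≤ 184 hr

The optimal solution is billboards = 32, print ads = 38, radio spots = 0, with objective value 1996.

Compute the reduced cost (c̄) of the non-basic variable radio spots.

Check each constraint at x*: airtime 248/262 (slack 14); budget 140/140 (tight); production 184/184 (tight).
By complementary slackness, y = 0 for the non-binding constraint.
Dual feasibility on the basic columns requires 2·y_budget + 1·y_production = 22, 2·y_budget + 4·y_production = 34.
This yields shadow prices y_budget = 9, y_production = 4.
Reduced cost of radio spots: c₃ − yᵀa₃ = 50 − (9·4 + 4·4) = 50 − 52 = -2.

-2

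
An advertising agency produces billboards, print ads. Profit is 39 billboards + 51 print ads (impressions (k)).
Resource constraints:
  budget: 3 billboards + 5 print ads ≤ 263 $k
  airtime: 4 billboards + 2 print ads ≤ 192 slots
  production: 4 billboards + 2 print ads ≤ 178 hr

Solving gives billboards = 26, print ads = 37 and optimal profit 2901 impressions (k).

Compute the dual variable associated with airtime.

Check each constraint at x*: budget 263/263 (tight); airtime 178/192 (slack 14); production 178/178 (tight).
Slack constraints have shadow price 0 (complementary slackness).
Dual feasibility on the basic columns requires 3·y_budget + 4·y_production = 39, 5·y_budget + 2·y_production = 51.
Solving: y_budget = 9, y_production = 3.
Shadow price of airtime = 0.

0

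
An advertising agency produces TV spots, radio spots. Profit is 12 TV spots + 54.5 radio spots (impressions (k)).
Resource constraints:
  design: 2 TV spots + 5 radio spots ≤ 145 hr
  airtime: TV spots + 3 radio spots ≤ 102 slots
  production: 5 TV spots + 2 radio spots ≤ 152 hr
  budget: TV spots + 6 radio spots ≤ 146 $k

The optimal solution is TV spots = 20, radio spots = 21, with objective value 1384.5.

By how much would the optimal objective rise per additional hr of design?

Binding: design and budget. Non-binding: airtime (19 unused), production (10 unused).
Since airtime, production are not tight, their duals are 0.
From A_Bᵀ y = c: 2·y_design + 1·y_budget = 12; 5·y_design + 6·y_budget = 54.5.
→ y_design = 2.5 and y_budget = 7.
Shadow price of design = 2.5.

2.5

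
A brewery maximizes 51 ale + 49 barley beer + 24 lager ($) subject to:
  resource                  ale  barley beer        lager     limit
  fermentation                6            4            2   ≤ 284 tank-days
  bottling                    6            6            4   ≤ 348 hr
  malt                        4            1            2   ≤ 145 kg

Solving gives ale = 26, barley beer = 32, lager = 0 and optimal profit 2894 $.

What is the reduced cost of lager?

-8

At the optimum: fermentation uses 284 of 284 (binding); bottling uses 348 of 348 (binding); malt uses 136 of 145 (slack = 9).
Slack constraints have shadow price 0 (complementary slackness).
From A_Bᵀ y = c: 6·y_fermentation + 6·y_bottling = 51; 4·y_fermentation + 6·y_bottling = 49.
→ y_fermentation = 1 and y_bottling = 7.5.
Reduced cost of lager: c₃ − yᵀa₃ = 24 − (1·2 + 7.5·4) = 24 − 32 = -8.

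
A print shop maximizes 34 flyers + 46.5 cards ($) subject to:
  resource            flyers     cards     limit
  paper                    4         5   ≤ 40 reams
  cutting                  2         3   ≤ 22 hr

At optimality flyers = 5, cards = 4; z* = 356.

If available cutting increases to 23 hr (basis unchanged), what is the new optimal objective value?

Check each constraint at x*: paper 40/40 (tight); cutting 22/22 (tight).
The binding rows give the dual system: 4·y_paper + 2·y_cutting = 34 and 5·y_paper + 3·y_cutting = 46.5.
This yields shadow prices y_paper = 4.5, y_cutting = 8.
Δz = y_cutting·Δb = 8 × (1) = 8, so new z* = 356 + 8 = 364.

364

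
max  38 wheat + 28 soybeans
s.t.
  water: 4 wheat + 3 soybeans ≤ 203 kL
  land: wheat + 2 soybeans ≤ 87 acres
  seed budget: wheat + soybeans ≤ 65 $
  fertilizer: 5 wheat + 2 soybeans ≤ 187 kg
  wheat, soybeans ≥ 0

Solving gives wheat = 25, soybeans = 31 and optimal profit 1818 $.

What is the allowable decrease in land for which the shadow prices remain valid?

Binding constraints: land, fertilizer. The basis is B = [[1,2],[5,2]] with det -8.
Per unit decrease in land, x* moves by d = (0.25, -0.625).
The basis stays optimal until soybeans reaches 0; allowable decrease = 49.6 acres.

49.6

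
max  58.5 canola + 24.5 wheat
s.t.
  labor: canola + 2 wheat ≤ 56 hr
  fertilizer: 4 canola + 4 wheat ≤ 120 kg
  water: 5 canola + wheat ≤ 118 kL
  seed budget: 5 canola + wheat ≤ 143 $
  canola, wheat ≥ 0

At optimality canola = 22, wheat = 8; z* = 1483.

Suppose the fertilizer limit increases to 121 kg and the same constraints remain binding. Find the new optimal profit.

1487

At the optimum: labor uses 38 of 56 (slack = 18); fertilizer uses 120 of 120 (binding); water uses 118 of 118 (binding); seed budget uses 118 of 143 (slack = 25).
Since labor, seed budget are not tight, their duals are 0.
Dual feasibility on the basic columns requires 4·y_fertilizer + 5·y_water = 58.5, 4·y_fertilizer + 1·y_water = 24.5.
Solving: y_fertilizer = 4, y_water = 8.5.
Δz = y_fertilizer·Δb = 4 × (1) = 4, so new z* = 1483 + 4 = 1487.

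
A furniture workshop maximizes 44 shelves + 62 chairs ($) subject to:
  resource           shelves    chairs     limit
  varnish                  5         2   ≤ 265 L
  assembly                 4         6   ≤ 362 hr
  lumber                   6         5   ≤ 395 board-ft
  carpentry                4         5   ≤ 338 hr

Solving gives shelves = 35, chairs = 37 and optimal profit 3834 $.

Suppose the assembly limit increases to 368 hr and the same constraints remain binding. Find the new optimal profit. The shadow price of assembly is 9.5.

Δb = 6, so new z* = 3834 + (9.5)·(6) = 3834 + 57 = 3891.

3891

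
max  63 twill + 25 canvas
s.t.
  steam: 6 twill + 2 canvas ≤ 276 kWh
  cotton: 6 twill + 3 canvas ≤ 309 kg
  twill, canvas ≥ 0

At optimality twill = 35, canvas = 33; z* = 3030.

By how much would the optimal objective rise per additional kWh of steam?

6.5

Both steam and cotton are binding at x*.
The binding rows give the dual system: 6·y_steam + 6·y_cotton = 63 and 2·y_steam + 3·y_cotton = 25.
→ y_steam = 6.5 and y_cotton = 4.
Shadow price of steam = 6.5.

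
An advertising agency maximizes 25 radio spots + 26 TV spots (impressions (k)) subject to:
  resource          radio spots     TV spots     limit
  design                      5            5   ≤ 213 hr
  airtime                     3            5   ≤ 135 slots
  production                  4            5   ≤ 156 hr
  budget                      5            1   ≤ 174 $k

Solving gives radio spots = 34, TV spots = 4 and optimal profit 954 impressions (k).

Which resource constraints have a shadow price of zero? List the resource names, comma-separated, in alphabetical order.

airtime, design

design: 190/213 (slack 23)
airtime: 122/135 (slack 13)
production: 156/156 (binding)
budget: 174/174 (binding)
By complementary slackness, a constraint with positive slack has shadow price 0 → airtime, design.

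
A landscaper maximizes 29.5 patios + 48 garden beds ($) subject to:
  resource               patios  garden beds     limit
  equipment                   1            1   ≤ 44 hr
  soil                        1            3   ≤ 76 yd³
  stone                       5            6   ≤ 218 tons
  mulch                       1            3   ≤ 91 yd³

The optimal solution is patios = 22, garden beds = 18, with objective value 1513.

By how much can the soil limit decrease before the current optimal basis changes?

32.4

Binding constraints: soil, stone. The basis is B = [[1,3],[5,6]] with det -9.
Per unit decrease in soil, x* moves by d = (0.6667, -0.5556).
The basis stays optimal until garden beds reaches 0; allowable decrease = 32.4 yd³.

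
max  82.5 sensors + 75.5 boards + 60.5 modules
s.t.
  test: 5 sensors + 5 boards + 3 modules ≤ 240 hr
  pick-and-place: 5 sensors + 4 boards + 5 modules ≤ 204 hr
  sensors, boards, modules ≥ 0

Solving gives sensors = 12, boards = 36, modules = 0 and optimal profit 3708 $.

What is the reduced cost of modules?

At the optimum: test uses 240 of 240 (binding); pick-and-place uses 204 of 204 (binding).
From A_Bᵀ y = c: 5·y_test + 5·y_pick-and-place = 82.5; 5·y_test + 4·y_pick-and-place = 75.5.
Solving: y_test = 9.5, y_pick-and-place = 7.
Reduced cost of modules: c₃ − yᵀa₃ = 60.5 − (9.5·3 + 7·5) = 60.5 − 63.5 = -3.

-3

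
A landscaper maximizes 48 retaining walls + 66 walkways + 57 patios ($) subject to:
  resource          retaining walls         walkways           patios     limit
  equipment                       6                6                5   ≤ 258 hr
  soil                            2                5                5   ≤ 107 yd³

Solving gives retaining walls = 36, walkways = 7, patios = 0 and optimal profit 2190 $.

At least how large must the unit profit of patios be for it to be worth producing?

Check each constraint at x*: equipment 258/258 (tight); soil 107/107 (tight).
Dual feasibility on the basic columns requires 6·y_equipment + 2·y_soil = 48, 6·y_equipment + 5·y_soil = 66.
This yields shadow prices y_equipment = 6, y_soil = 6.
patios enters the basis when its profit ≥ yᵀa₃ = 6·5 + 6·5 = 60.

60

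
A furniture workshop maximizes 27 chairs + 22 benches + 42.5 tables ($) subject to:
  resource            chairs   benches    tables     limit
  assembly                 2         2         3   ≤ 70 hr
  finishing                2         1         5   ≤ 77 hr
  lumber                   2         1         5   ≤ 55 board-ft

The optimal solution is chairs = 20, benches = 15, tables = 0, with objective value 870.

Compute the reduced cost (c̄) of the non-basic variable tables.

Check each constraint at x*: assembly 70/70 (tight); finishing 55/77 (slack 22); lumber 55/55 (tight).
By complementary slackness, y = 0 for the non-binding constraint.
Dual feasibility on the basic columns requires 2·y_assembly + 2·y_lumber = 27, 2·y_assembly + 1·y_lumber = 22.
Solving: y_assembly = 8.5, y_lumber = 5.
Reduced cost of tables: c₃ − yᵀa₃ = 42.5 − (8.5·3 + 5·5) = 42.5 − 50.5 = -8.

-8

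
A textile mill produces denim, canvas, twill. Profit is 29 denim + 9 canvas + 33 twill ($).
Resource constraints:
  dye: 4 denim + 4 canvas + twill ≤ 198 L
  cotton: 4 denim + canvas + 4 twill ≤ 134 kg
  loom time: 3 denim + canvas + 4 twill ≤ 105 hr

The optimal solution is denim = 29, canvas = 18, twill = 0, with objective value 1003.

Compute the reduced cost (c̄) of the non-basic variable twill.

-3

Binding: cotton and loom time. Non-binding: dye (10 unused).
By complementary slackness, y = 0 for the non-binding constraint.
Dual feasibility on the basic columns requires 4·y_cotton + 3·y_loom time = 29, 1·y_cotton + 1·y_loom time = 9.
→ y_cotton = 2 and y_loom time = 7.
Reduced cost of twill: c₃ − yᵀa₃ = 33 − (2·4 + 7·4) = 33 − 36 = -3.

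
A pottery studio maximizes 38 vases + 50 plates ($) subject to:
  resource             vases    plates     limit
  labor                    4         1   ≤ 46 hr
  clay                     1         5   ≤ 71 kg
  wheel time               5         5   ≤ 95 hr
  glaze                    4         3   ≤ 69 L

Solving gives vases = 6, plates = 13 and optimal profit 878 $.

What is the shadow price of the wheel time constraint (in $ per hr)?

Check each constraint at x*: labor 37/46 (slack 9); clay 71/71 (tight); wheel time 95/95 (tight); glaze 63/69 (slack 6).
Since labor, glaze are not tight, their duals are 0.
Dual feasibility on the basic columns requires 1·y_clay + 5·y_wheel time = 38, 5·y_clay + 5·y_wheel time = 50.
This yields shadow prices y_clay = 3, y_wheel time = 7.
Shadow price of wheel time = 7.

7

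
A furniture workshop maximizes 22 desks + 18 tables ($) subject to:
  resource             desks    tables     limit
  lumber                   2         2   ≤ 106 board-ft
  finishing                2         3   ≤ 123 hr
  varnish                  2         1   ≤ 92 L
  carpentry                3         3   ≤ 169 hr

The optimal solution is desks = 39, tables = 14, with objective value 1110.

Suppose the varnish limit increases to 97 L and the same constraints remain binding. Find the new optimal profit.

1130

Binding: lumber and varnish. Non-binding: finishing (3 unused), carpentry (10 unused).
Since finishing, carpentry are not tight, their duals are 0.
Dual feasibility on the basic columns requires 2·y_lumber + 2·y_varnish = 22, 2·y_lumber + 1·y_varnish = 18.
→ y_lumber = 7 and y_varnish = 4.
Δz = y_varnish·Δb = 4 × (5) = 20, so new z* = 1110 + 20 = 1130.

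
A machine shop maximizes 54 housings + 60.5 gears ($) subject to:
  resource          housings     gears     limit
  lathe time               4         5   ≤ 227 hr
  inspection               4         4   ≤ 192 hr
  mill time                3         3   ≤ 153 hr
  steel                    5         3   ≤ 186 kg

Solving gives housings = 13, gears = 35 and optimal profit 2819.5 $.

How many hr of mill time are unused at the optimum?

9

mill time used = 3·13 + 3·35 = 144; slack = 153 − 144 = 9.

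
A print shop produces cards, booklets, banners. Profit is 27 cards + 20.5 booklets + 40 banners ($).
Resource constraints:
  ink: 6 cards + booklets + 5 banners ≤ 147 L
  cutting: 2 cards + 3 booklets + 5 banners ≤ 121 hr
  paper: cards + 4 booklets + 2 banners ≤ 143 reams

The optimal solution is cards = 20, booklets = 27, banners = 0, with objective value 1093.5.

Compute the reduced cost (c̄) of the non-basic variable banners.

-2.5

Check each constraint at x*: ink 147/147 (tight); cutting 121/121 (tight); paper 128/143 (slack 15).
Slack constraints have shadow price 0 (complementary slackness).
The binding rows give the dual system: 6·y_ink + 2·y_cutting = 27 and 1·y_ink + 3·y_cutting = 20.5.
Solving: y_ink = 2.5, y_cutting = 6.
Reduced cost of banners: c₃ − yᵀa₃ = 40 − (2.5·5 + 6·5) = 40 − 42.5 = -2.5.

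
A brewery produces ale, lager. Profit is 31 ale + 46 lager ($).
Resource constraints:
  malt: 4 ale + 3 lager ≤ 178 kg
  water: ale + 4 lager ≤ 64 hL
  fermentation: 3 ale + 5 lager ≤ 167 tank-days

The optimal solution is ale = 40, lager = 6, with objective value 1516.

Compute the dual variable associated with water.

7

Binding: malt and water. Non-binding: fermentation (17 unused).
By complementary slackness, y = 0 for the non-binding constraint.
Dual feasibility on the basic columns requires 4·y_malt + 1·y_water = 31, 3·y_malt + 4·y_water = 46.
This yields shadow prices y_malt = 6, y_water = 7.
Shadow price of water = 7.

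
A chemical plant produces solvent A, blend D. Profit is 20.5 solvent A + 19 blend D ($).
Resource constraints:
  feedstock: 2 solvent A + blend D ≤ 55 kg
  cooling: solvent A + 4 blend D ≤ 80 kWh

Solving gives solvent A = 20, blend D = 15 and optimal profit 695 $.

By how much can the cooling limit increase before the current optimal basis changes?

140

Binding constraints: feedstock, cooling. The basis is B = [[2,1],[1,4]] with det 7.
Per unit increase in cooling, x* moves by d = (-0.1429, 0.2857).
The basis stays optimal until solvent A reaches 0; allowable increase = 140 kWh.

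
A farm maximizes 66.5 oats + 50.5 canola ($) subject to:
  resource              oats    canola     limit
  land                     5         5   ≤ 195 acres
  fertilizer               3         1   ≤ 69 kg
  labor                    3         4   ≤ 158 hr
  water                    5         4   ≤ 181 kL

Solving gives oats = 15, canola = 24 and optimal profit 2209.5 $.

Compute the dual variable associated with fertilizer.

8

At the optimum: land uses 195 of 195 (binding); fertilizer uses 69 of 69 (binding); labor uses 141 of 158 (slack = 17); water uses 171 of 181 (slack = 10).
Since labor, water are not tight, their duals are 0.
The binding rows give the dual system: 5·y_land + 3·y_fertilizer = 66.5 and 5·y_land + 1·y_fertilizer = 50.5.
→ y_land = 8.5 and y_fertilizer = 8.
Shadow price of fertilizer = 8.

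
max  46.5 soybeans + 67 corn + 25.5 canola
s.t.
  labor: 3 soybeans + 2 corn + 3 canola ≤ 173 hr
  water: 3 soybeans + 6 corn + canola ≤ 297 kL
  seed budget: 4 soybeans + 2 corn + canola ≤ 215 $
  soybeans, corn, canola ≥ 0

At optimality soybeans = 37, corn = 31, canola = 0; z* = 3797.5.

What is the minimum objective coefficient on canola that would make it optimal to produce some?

28.5

At the optimum: labor uses 173 of 173 (binding); water uses 297 of 297 (binding); seed budget uses 210 of 215 (slack = 5).
Slack constraints have shadow price 0 (complementary slackness).
From A_Bᵀ y = c: 3·y_labor + 3·y_water = 46.5; 2·y_labor + 6·y_water = 67.
This yields shadow prices y_labor = 6.5, y_water = 9.
canola enters the basis when its profit ≥ yᵀa₃ = 6.5·3 + 9·1 = 28.5.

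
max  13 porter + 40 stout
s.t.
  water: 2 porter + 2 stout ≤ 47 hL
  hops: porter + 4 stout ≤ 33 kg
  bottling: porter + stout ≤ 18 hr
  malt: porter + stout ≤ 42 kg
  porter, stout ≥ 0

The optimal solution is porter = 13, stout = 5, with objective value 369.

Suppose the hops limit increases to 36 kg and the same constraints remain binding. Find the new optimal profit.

396

Check each constraint at x*: water 36/47 (slack 11); hops 33/33 (tight); bottling 18/18 (tight); malt 18/42 (slack 24).
Slack constraints have shadow price 0 (complementary slackness).
Dual feasibility on the basic columns requires 1·y_hops + 1·y_bottling = 13, 4·y_hops + 1·y_bottling = 40.
Solving: y_hops = 9, y_bottling = 4.
Δz = y_hops·Δb = 9 × (3) = 27, so new z* = 369 + 27 = 396.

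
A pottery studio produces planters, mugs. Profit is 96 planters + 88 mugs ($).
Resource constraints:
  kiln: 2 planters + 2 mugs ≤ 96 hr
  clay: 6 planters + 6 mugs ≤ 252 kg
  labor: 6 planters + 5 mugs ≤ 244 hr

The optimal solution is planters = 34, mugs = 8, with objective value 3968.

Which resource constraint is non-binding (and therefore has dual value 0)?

kiln

kiln: 84/96 (slack 12)
clay: 252/252 (binding)
labor: 244/244 (binding)
By complementary slackness, a constraint with positive slack has shadow price 0 → kiln.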